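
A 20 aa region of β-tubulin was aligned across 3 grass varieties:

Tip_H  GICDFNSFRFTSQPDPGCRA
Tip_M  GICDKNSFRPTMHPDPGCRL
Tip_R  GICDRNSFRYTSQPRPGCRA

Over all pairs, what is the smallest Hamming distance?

Pairwise Hamming distances:
  Tip_H vs Tip_M: 5
  Tip_H vs Tip_R: 3
  Tip_M vs Tip_R: 6
The smallest is 3, between Tip_H and Tip_R.

3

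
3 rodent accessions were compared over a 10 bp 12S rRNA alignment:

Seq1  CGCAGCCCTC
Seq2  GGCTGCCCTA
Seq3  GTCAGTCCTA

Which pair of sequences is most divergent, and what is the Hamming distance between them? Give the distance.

4

Pairwise Hamming distances:
  Seq1 vs Seq2: 3
  Seq1 vs Seq3: 4
  Seq2 vs Seq3: 3
The largest is 4, between Seq1 and Seq3.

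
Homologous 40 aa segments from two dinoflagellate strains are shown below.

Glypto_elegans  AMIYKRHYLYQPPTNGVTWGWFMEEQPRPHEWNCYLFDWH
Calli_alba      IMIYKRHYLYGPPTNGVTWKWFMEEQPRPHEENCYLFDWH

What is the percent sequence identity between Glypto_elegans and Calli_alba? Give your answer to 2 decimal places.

Differing sites — 1:A/I; 11:Q/G; 20:G/K; 32:W/E.
36 of the 40 sites match, so the percent identity is 36/40 × 100 = 90.00%.

90.00%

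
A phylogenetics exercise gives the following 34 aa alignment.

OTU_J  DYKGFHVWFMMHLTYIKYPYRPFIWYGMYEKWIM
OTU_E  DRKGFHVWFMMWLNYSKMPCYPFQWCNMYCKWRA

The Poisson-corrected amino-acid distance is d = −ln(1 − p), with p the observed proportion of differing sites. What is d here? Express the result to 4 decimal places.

0.4818

The sequences differ at positions 2 (Y/R), 12 (H/W), 14 (T/N), 16 (I/S), 18 (Y/M), 20 (Y/C), 21 (R/Y), 24 (I/Q), 26 (Y/C), 27 (G/N), 30 (E/C), 33 (I/R), 34 (M/A).
p = 13/34 = 0.382353.
d = −ln(1 − 0.382353) = −ln(0.617647) = 0.4818.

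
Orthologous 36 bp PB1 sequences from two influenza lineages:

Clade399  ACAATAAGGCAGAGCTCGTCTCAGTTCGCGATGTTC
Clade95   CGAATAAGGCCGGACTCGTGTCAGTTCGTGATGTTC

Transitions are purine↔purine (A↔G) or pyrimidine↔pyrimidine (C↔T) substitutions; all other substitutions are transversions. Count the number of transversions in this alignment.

Differing sites — 1:A/C (Tv); 2:C/G (Tv); 11:A/C (Tv); 13:A/G (Ti); 14:G/A (Ti); 20:C/G (Tv); 29:C/T (Ti).
Of the 7 differences, 3 transitions and 4 transversions, so the answer is 4.

4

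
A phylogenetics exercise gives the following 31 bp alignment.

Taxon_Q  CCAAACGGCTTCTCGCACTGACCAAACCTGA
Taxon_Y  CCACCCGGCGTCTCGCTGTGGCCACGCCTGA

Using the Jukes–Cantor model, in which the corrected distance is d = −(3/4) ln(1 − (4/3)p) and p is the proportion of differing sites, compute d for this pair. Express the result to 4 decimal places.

0.3163

Mismatches occur at site 4 (A/C), site 5 (A/C), site 10 (T/G), site 17 (A/T), site 18 (C/G), site 21 (A/G), site 25 (A/C), site 26 (A/G).
p = 8/31 = 0.258065.
d = −0.75 · ln(1 − (4/3)·0.258065) = −0.75 · ln(0.655913) = −0.75 · (-0.421727) = 0.3163.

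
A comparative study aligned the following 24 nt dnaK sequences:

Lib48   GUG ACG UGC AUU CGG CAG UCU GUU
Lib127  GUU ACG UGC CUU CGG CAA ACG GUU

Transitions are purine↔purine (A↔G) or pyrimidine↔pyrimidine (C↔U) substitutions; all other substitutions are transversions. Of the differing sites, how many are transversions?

4

Mismatches occur at site 3 (G→U, transversion), site 10 (A→C, transversion), site 18 (G→A, transition), site 19 (U→A, transversion), site 21 (U→G, transversion).
Of the 5 differences, 1 transition and 4 transversions, so the answer is 4.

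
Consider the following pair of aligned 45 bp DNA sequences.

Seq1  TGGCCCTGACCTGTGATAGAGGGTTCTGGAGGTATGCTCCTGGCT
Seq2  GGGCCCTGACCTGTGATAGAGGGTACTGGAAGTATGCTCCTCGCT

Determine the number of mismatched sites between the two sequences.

The sequences differ at positions 1 (T/G), 25 (T/A), 31 (G/A), 42 (G/C).
That gives 4 mismatches out of 45 aligned sites, so the Hamming distance is 4.

4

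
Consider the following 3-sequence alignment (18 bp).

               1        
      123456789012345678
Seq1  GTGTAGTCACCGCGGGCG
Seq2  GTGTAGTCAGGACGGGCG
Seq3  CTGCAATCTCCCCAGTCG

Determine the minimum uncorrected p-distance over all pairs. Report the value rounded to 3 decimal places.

Pairwise Hamming distances:
  Seq1 vs Seq2: 3
  Seq1 vs Seq3: 7
  Seq2 vs Seq3: 9
The smallest is 3 mismatches, between Seq1 and Seq2; p = 3/18 = 0.167.

0.167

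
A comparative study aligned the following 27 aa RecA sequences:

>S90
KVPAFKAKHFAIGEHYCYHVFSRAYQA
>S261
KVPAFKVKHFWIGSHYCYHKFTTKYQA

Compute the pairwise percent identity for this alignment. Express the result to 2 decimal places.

74.07%

The sequences differ at positions 7 (A/V), 11 (A/W), 14 (E/S), 20 (V/K), 22 (S/T), 23 (R/T), 24 (A/K).
20 of the 27 sites match, so the percent identity is 20/27 × 100 = 74.07%.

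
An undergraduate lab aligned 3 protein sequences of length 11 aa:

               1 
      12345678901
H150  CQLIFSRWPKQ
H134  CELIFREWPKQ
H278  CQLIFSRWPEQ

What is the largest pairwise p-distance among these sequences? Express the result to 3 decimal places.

Pairwise Hamming distances:
  H150 vs H134: 3
  H150 vs H278: 1
  H134 vs H278: 4
The largest is 4 mismatches, between H134 and H278; p = 4/11 = 0.364.

0.364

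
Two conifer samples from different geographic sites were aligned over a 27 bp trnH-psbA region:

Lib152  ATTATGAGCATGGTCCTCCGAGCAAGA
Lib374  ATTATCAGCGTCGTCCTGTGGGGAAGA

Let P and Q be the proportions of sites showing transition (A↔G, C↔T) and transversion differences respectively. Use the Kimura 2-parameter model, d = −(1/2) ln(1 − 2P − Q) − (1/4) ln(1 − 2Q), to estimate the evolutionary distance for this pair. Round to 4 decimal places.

0.3192

Mismatches occur at site 6 (G↔C, transversion), site 10 (A↔G, transition), site 12 (G↔C, transversion), site 18 (C↔G, transversion), site 19 (C↔T, transition), site 21 (A↔G, transition), site 23 (C↔G, transversion).
Of the 7 differences, 3 transitions and 4 transversions over 27 sites: P = 3/27 = 0.111111, Q = 4/27 = 0.148148.
d = −0.5·ln(0.629630) − 0.25·ln(0.703704) = −0.5·(-0.462623) − 0.25·(-0.351397) = 0.3192.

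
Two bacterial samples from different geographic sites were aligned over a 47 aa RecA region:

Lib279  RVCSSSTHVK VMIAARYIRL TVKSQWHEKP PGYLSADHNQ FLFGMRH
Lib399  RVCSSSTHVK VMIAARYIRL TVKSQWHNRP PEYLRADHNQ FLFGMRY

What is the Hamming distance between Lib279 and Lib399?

Mismatches occur at site 28 (E/N), site 29 (K/R), site 32 (G/E), site 35 (S/R), site 47 (H/Y).
That gives 5 mismatches out of 47 aligned sites, so the Hamming distance is 5.

5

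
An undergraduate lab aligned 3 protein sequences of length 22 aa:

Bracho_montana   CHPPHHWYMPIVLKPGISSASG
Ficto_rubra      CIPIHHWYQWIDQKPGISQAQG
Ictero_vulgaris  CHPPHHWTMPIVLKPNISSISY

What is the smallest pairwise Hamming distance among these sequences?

4

Pairwise Hamming distances:
  Bracho_montana vs Ficto_rubra: 8
  Bracho_montana vs Ictero_vulgaris: 4
  Ficto_rubra vs Ictero_vulgaris: 12
The smallest is 4, between Bracho_montana and Ictero_vulgaris.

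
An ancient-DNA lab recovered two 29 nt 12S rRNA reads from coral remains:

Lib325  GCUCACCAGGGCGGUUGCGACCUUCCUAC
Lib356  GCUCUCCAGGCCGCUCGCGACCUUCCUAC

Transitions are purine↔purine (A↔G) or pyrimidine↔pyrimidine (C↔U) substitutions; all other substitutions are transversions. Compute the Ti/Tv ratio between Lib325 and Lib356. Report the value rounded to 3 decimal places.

Differing sites — 5:A/U (Tv); 11:G/C (Tv); 14:G/C (Tv); 16:U/C (Ti).
Of the 4 differences, 1 transition and 3 transversions, so Ti/Tv = 1/3 = 0.333.

0.333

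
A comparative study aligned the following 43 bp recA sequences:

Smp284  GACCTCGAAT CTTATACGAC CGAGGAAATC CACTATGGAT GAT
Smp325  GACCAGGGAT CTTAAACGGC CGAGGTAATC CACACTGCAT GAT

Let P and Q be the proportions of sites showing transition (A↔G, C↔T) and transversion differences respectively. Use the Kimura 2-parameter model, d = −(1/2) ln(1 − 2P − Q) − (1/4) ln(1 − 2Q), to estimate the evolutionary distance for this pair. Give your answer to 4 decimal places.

0.2462

Mismatches occur at site 5 (T/A, transversion), site 6 (C/G, transversion), site 8 (A/G, transition), site 15 (T/A, transversion), site 19 (A/G, transition), site 26 (A/T, transversion), site 34 (T/A, transversion), site 35 (A/C, transversion), site 38 (G/C, transversion).
Of the 9 differences, 2 transitions and 7 transversions over 43 sites: P = 2/43 = 0.046512, Q = 7/43 = 0.162791.
d = −0.5·ln(0.744185) − 0.25·ln(0.674418) = −0.5·(-0.295466) − 0.25·(-0.393905) = 0.2462.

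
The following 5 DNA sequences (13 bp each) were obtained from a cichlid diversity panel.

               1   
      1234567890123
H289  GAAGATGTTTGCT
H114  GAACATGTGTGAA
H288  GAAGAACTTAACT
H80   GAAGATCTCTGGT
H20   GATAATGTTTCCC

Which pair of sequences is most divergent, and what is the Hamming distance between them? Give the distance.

8

Pairwise Hamming distances:
  H289 vs H114: 4
  H289 vs H288: 4
  H289 vs H80: 3
  H289 vs H20: 4
  H114 vs H288: 8
  H114 vs H80: 5
  H114 vs H20: 6
  H288 vs H80: 5
  H288 vs H20: 7
  H80 vs H20: 7
The largest is 8, between H114 and H288.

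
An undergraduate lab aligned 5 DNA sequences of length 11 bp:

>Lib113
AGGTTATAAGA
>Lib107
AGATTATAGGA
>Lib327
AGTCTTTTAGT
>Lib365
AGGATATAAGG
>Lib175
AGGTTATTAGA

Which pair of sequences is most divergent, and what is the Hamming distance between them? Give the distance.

Pairwise Hamming distances:
  Lib113 vs Lib107: 2
  Lib113 vs Lib327: 5
  Lib113 vs Lib365: 2
  Lib113 vs Lib175: 1
  Lib107 vs Lib327: 6
  Lib107 vs Lib365: 4
  Lib107 vs Lib175: 3
  Lib327 vs Lib365: 5
  Lib327 vs Lib175: 4
  Lib365 vs Lib175: 3
The largest is 6, between Lib107 and Lib327.

6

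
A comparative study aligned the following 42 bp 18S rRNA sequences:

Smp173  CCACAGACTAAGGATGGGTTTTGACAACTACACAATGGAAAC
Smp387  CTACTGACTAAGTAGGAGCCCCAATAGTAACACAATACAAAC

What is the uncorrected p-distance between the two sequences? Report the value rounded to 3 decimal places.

Mismatches occur at site 2 (C→T), site 5 (A→T), site 13 (G→T), site 15 (T→G), site 17 (G→A), site 19 (T→C), site 20 (T→C), site 21 (T→C), site 22 (T→C), site 23 (G→A), site 25 (C→T), site 27 (A→G), site 28 (C→T), site 29 (T→A), site 37 (G→A), site 38 (G→C).
There are 16 differences over 42 sites, so p = 16/42 = 0.381.

0.381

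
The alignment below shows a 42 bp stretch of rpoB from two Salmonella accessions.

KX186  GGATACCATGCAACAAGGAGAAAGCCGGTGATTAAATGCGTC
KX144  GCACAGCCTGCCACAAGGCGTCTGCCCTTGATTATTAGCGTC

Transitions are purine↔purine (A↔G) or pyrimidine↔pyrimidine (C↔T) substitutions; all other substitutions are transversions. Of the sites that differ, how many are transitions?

1

Mismatches occur at site 2 (G/C, transversion), site 4 (T/C, transition), site 6 (C/G, transversion), site 8 (A/C, transversion), site 12 (A/C, transversion), site 19 (A/C, transversion), site 21 (A/T, transversion), site 22 (A/C, transversion), site 23 (A/T, transversion), site 27 (G/C, transversion), site 28 (G/T, transversion), site 35 (A/T, transversion), site 36 (A/T, transversion), site 37 (T/A, transversion).
Of the 14 differences, 1 transition and 13 transversions, so the answer is 1.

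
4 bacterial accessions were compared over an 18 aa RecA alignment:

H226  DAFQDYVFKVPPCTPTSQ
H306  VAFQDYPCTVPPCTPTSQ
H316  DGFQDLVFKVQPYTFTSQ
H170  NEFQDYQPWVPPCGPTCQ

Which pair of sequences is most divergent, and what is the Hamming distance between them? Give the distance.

Pairwise Hamming distances:
  H226 vs H306: 4
  H226 vs H316: 5
  H226 vs H170: 7
  H306 vs H316: 9
  H306 vs H170: 7
  H316 vs H170: 11
The largest is 11, between H316 and H170.

11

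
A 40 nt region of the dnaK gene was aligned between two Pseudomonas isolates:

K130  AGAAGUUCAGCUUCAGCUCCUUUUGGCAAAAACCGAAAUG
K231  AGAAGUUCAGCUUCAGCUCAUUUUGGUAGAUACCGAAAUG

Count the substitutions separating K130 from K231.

The sequences differ at positions 20 (C/A), 27 (C/U), 29 (A/G), 31 (A/U).
That gives 4 mismatches out of 40 aligned sites, so the Hamming distance is 4.

4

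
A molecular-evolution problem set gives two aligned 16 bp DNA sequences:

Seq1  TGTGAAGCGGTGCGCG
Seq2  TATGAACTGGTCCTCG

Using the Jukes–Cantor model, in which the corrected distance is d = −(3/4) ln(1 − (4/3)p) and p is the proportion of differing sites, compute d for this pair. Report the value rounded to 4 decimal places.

The sequences differ at positions 2 (G/A), 7 (G/C), 8 (C/T), 12 (G/C), 14 (G/T).
p = 5/16 = 0.312500.
d = −0.75 · ln(1 − (4/3)·0.312500) = −0.75 · ln(0.583333) = −0.75 · (-0.538997) = 0.4042.

0.4042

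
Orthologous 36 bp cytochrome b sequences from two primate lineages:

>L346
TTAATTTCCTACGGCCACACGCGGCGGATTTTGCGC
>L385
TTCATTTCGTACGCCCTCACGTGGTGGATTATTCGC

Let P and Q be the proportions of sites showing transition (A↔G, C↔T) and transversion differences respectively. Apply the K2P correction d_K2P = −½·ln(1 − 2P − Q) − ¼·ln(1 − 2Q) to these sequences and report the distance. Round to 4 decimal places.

0.2641

Mismatches occur at site 3 (A→C, transversion), site 9 (C→G, transversion), site 14 (G→C, transversion), site 17 (A→T, transversion), site 22 (C→T, transition), site 25 (C→T, transition), site 31 (T→A, transversion), site 33 (G→T, transversion).
Of the 8 differences, 2 transitions and 6 transversions over 36 sites: P = 2/36 = 0.055556, Q = 6/36 = 0.166667.
d = −0.5·ln(0.722221) − 0.25·ln(0.666666) = −0.5·(-0.325424) − 0.25·(-0.405466) = 0.2641.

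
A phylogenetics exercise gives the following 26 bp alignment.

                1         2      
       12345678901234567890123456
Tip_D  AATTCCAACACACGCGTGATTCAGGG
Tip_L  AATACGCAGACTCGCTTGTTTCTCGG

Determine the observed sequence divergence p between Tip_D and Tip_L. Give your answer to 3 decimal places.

The sequences differ at positions 4 (T/A), 6 (C/G), 7 (A/C), 9 (C/G), 12 (A/T), 16 (G/T), 19 (A/T), 23 (A/T), 24 (G/C).
There are 9 differences over 26 sites, so p = 9/26 = 0.346.

0.346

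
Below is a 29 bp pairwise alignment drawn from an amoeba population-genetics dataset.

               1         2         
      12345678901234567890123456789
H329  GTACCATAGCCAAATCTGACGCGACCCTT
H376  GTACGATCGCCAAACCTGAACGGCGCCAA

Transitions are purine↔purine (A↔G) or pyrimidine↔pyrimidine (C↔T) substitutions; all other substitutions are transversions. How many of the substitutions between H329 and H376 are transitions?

Differing sites — 5:C/G (Tv); 8:A/C (Tv); 15:T/C (Ti); 20:C/A (Tv); 21:G/C (Tv); 22:C/G (Tv); 24:A/C (Tv); 25:C/G (Tv); 28:T/A (Tv); 29:T/A (Tv).
Of the 10 differences, 1 transition and 9 transversions, so the answer is 1.

1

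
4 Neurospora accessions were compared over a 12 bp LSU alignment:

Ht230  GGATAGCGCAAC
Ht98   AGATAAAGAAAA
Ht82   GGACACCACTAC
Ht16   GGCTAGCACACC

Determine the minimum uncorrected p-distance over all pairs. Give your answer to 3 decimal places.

Pairwise Hamming distances:
  Ht230 vs Ht98: 5
  Ht230 vs Ht82: 4
  Ht230 vs Ht16: 3
  Ht98 vs Ht82: 8
  Ht98 vs Ht16: 8
  Ht82 vs Ht16: 5
The smallest is 3 mismatches, between Ht230 and Ht16; p = 3/12 = 0.250.

0.250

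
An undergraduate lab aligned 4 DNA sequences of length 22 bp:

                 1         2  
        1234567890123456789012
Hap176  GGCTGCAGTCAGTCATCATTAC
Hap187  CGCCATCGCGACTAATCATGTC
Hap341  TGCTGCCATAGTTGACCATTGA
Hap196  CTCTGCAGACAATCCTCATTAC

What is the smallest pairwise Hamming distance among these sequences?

5

Pairwise Hamming distances:
  Hap176 vs Hap187: 11
  Hap176 vs Hap341: 10
  Hap176 vs Hap196: 5
  Hap187 vs Hap341: 14
  Hap187 vs Hap196: 12
  Hap341 vs Hap196: 13
The smallest is 5, between Hap176 and Hap196.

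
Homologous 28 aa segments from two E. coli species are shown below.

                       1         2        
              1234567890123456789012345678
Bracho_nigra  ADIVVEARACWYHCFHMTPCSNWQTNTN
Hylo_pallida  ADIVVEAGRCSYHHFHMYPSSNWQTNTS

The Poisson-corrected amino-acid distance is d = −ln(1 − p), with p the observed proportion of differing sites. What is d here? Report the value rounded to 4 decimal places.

The sequences differ at positions 8 (R/G), 9 (A/R), 11 (W/S), 14 (C/H), 18 (T/Y), 20 (C/S), 28 (N/S).
p = 7/28 = 0.250000.
d = −ln(1 − 0.250000) = −ln(0.750000) = 0.2877.

0.2877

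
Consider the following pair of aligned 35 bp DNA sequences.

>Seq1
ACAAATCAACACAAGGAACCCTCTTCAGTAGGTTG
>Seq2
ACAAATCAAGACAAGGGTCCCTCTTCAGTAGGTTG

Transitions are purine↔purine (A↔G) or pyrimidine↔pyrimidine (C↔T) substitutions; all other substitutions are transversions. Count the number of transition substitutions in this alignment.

1

Mismatches occur at site 10 (C↔G, transversion), site 17 (A↔G, transition), site 18 (A↔T, transversion).
Of the 3 differences, 1 transition and 2 transversions, so the answer is 1.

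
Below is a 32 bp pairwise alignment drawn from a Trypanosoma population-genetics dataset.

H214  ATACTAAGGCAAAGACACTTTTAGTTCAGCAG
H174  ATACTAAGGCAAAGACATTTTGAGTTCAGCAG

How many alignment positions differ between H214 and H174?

The sequences differ at positions 18 (C/T), 22 (T/G).
That gives 2 mismatches out of 32 aligned sites, so the Hamming distance is 2.

2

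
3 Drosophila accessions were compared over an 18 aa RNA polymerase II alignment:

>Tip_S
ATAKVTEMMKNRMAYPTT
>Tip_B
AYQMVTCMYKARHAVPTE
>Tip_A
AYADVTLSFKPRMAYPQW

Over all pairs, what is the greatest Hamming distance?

Pairwise Hamming distances:
  Tip_S vs Tip_B: 9
  Tip_S vs Tip_A: 8
  Tip_B vs Tip_A: 10
The largest is 10, between Tip_B and Tip_A.

10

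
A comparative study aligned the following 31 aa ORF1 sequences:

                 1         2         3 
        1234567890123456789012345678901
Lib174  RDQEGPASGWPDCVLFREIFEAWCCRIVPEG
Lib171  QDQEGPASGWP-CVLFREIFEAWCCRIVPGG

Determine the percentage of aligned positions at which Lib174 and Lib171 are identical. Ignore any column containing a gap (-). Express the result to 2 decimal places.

93.33%

Excluding the 1 gap column leaves 30 comparable sites.
Differing sites — 1:R/Q; 30:E/G.
28 of the 30 comparable sites match, so the percent identity is 28/30 × 100 = 93.33%.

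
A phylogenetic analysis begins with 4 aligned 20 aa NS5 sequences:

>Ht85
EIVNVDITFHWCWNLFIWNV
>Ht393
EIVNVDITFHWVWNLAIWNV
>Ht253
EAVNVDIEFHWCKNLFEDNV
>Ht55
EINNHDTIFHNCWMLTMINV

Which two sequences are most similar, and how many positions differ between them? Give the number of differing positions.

2

Pairwise Hamming distances:
  Ht85 vs Ht393: 2
  Ht85 vs Ht253: 5
  Ht85 vs Ht55: 9
  Ht393 vs Ht253: 7
  Ht393 vs Ht55: 10
  Ht253 vs Ht55: 11
The smallest is 2, between Ht85 and Ht393.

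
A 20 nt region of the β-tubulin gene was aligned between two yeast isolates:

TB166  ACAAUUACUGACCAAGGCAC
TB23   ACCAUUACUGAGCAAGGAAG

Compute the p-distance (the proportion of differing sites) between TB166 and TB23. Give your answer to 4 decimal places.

0.2000

The sequences differ at positions 3 (A/C), 12 (C/G), 18 (C/A), 20 (C/G).
There are 4 differences over 20 sites, so p = 4/20 = 0.2000.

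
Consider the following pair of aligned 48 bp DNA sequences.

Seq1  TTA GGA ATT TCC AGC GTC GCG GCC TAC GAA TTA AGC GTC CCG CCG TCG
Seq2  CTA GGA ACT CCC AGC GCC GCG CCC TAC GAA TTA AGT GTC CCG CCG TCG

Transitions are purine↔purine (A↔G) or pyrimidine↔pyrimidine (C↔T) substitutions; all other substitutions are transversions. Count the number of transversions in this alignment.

Differing sites — 1:T/C (Ti); 8:T/C (Ti); 10:T/C (Ti); 17:T/C (Ti); 22:G/C (Tv); 36:C/T (Ti).
Of the 6 differences, 5 transitions and 1 transversion, so the answer is 1.

1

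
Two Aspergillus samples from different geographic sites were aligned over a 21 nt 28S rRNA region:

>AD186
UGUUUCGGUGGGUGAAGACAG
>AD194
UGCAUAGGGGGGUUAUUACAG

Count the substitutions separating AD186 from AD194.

7

The sequences differ at positions 3 (U/C), 4 (U/A), 6 (C/A), 9 (U/G), 14 (G/U), 16 (A/U), 17 (G/U).
That gives 7 mismatches out of 21 aligned sites, so the Hamming distance is 7.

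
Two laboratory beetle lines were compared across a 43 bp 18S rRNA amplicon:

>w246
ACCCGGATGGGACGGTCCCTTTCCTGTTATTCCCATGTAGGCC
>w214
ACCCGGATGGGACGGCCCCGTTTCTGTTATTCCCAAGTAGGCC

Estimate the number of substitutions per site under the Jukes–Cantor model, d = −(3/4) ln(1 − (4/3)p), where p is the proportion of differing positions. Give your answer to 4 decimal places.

0.0993

Mismatches occur at site 16 (T↔C), site 20 (T↔G), site 23 (C↔T), site 36 (T↔A).
p = 4/43 = 0.093023.
d = −0.75 · ln(1 − (4/3)·0.093023) = −0.75 · ln(0.875969) = −0.75 · (-0.132425) = 0.0993.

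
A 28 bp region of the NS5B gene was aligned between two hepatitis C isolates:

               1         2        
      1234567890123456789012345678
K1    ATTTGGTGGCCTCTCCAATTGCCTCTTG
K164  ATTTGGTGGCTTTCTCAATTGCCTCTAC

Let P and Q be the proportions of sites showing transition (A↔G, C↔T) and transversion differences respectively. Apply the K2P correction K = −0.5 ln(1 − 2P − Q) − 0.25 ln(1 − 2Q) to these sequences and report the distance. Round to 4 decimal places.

The sequences differ at positions 11 (C/T, transition), 13 (C/T, transition), 14 (T/C, transition), 15 (C/T, transition), 27 (T/A, transversion), 28 (G/C, transversion).
Of the 6 differences, 4 transitions and 2 transversions over 28 sites: P = 4/28 = 0.142857, Q = 2/28 = 0.071429.
d = −0.5·ln(0.642857) − 0.25·ln(0.857142) = −0.5·(-0.441833) − 0.25·(-0.154152) = 0.2595.

0.2595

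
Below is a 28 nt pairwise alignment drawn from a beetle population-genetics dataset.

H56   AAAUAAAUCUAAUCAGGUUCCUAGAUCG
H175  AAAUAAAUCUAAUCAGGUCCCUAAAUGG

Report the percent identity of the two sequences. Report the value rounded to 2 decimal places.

The sequences differ at positions 19 (U/C), 24 (G/A), 27 (C/G).
25 of the 28 sites match, so the percent identity is 25/28 × 100 = 89.29%.

89.29%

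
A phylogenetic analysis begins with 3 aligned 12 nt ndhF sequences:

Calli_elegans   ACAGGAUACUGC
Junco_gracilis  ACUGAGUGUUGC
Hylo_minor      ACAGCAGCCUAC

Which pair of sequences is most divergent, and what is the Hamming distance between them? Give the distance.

7

Pairwise Hamming distances:
  Calli_elegans vs Junco_gracilis: 5
  Calli_elegans vs Hylo_minor: 4
  Junco_gracilis vs Hylo_minor: 7
The largest is 7, between Junco_gracilis and Hylo_minor.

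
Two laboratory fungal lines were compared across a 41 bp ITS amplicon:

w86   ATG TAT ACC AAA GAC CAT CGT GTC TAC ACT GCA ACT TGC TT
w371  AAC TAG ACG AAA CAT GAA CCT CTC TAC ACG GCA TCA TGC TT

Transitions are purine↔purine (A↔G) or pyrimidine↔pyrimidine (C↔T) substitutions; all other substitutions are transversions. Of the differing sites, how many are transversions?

12

Differing sites — 2:T/A (Tv); 3:G/C (Tv); 6:T/G (Tv); 9:C/G (Tv); 13:G/C (Tv); 15:C/T (Ti); 16:C/G (Tv); 18:T/A (Tv); 20:G/C (Tv); 22:G/C (Tv); 30:T/G (Tv); 34:A/T (Tv); 36:T/A (Tv).
Of the 13 differences, 1 transition and 12 transversions, so the answer is 12.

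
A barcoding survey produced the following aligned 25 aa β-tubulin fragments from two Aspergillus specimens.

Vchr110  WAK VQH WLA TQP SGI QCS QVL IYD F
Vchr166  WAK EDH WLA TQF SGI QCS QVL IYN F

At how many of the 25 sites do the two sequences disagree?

4

The sequences differ at positions 4 (V/E), 5 (Q/D), 12 (P/F), 24 (D/N).
That gives 4 mismatches out of 25 aligned sites, so the Hamming distance is 4.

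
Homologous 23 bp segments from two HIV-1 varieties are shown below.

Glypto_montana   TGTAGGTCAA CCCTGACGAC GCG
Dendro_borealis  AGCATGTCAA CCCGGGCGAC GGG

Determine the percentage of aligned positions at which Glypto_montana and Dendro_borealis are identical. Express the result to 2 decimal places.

73.91%

The sequences differ at positions 1 (T/A), 3 (T/C), 5 (G/T), 14 (T/G), 16 (A/G), 22 (C/G).
17 of the 23 sites match, so the percent identity is 17/23 × 100 = 73.91%.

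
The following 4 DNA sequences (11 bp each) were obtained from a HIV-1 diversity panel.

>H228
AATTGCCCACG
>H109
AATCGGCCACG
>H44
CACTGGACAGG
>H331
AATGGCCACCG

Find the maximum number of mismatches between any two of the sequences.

Pairwise Hamming distances:
  H228 vs H109: 2
  H228 vs H44: 5
  H228 vs H331: 3
  H109 vs H44: 5
  H109 vs H331: 4
  H44 vs H331: 8
The largest is 8, between H44 and H331.

8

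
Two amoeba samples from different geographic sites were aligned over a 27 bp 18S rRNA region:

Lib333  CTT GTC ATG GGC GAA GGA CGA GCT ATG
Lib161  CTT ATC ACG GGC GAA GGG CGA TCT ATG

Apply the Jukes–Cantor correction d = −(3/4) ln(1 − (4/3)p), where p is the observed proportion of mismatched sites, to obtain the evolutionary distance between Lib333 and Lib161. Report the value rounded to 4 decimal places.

The sequences differ at positions 4 (G/A), 8 (T/C), 18 (A/G), 22 (G/T).
p = 4/27 = 0.148148.
d = −0.75 · ln(1 − (4/3)·0.148148) = −0.75 · ln(0.802469) = −0.75 · (-0.220062) = 0.1650.

0.1650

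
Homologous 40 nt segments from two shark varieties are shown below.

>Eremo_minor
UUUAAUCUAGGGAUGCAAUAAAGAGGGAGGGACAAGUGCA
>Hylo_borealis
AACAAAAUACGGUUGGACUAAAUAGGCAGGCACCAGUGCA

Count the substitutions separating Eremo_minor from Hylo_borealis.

13

Differing sites — 1:U/A; 2:U/A; 3:U/C; 6:U/A; 7:C/A; 10:G/C; 13:A/U; 16:C/G; 18:A/C; 23:G/U; 27:G/C; 31:G/C; 34:A/C.
That gives 13 mismatches out of 40 aligned sites, so the Hamming distance is 13.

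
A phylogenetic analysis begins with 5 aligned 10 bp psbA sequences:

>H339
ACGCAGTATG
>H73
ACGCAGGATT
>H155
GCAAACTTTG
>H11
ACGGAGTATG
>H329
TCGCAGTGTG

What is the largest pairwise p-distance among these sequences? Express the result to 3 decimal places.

0.700

Pairwise Hamming distances:
  H339 vs H73: 2
  H339 vs H155: 5
  H339 vs H11: 1
  H339 vs H329: 2
  H73 vs H155: 7
  H73 vs H11: 3
  H73 vs H329: 4
  H155 vs H11: 5
  H155 vs H329: 5
  H11 vs H329: 3
The largest is 7 mismatches, between H73 and H155; p = 7/10 = 0.700.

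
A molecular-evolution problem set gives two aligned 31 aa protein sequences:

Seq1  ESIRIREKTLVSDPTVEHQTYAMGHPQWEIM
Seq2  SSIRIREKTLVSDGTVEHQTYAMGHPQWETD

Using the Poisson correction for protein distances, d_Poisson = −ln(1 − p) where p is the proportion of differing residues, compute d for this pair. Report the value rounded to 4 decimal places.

The sequences differ at positions 1 (E/S), 14 (P/G), 30 (I/T), 31 (M/D).
p = 4/31 = 0.129032.
d = −ln(1 − 0.129032) = −ln(0.870968) = 0.1382.

0.1382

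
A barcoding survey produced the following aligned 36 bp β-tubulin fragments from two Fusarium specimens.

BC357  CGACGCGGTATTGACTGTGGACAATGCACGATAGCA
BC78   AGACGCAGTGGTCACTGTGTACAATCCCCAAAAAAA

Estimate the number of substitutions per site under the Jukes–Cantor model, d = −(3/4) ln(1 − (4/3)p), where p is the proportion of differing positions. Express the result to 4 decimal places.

0.4408

The sequences differ at positions 1 (C/A), 7 (G/A), 10 (A/G), 11 (T/G), 13 (G/C), 20 (G/T), 26 (G/C), 28 (A/C), 30 (G/A), 32 (T/A), 34 (G/A), 35 (C/A).
p = 12/36 = 0.333333.
d = −0.75 · ln(1 − (4/3)·0.333333) = −0.75 · ln(0.555556) = −0.75 · (-0.587786) = 0.4408.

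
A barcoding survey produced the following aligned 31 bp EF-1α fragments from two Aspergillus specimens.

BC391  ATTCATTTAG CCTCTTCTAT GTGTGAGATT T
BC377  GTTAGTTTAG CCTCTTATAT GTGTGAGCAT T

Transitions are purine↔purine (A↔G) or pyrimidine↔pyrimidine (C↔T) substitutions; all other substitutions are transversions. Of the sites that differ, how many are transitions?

2

Differing sites — 1:A/G (Ti); 4:C/A (Tv); 5:A/G (Ti); 17:C/A (Tv); 28:A/C (Tv); 29:T/A (Tv).
Of the 6 differences, 2 transitions and 4 transversions, so the answer is 2.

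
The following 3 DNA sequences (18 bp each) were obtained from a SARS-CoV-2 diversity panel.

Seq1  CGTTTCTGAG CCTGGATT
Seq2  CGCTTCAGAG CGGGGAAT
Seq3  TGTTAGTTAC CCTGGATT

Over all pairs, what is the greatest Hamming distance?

Pairwise Hamming distances:
  Seq1 vs Seq2: 5
  Seq1 vs Seq3: 5
  Seq2 vs Seq3: 10
The largest is 10, between Seq2 and Seq3.

10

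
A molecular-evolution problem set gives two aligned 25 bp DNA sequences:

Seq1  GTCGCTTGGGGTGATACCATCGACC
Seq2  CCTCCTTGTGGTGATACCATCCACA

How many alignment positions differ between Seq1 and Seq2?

The sequences differ at positions 1 (G/C), 2 (T/C), 3 (C/T), 4 (G/C), 9 (G/T), 22 (G/C), 25 (C/A).
That gives 7 mismatches out of 25 aligned sites, so the Hamming distance is 7.

7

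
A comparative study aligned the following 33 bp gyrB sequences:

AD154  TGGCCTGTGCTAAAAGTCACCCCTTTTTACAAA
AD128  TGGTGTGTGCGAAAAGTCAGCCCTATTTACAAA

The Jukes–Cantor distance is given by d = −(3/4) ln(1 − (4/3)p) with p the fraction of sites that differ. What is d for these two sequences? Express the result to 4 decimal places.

The sequences differ at positions 4 (C/T), 5 (C/G), 11 (T/G), 20 (C/G), 25 (T/A).
p = 5/33 = 0.151515.
d = −0.75 · ln(1 − (4/3)·0.151515) = −0.75 · ln(0.797980) = −0.75 · (-0.225672) = 0.1693.

0.1693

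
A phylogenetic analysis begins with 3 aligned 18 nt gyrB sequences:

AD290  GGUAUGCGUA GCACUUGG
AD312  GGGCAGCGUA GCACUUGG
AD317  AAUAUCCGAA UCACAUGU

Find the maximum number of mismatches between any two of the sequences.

Pairwise Hamming distances:
  AD290 vs AD312: 3
  AD290 vs AD317: 7
  AD312 vs AD317: 10
The largest is 10, between AD312 and AD317.

10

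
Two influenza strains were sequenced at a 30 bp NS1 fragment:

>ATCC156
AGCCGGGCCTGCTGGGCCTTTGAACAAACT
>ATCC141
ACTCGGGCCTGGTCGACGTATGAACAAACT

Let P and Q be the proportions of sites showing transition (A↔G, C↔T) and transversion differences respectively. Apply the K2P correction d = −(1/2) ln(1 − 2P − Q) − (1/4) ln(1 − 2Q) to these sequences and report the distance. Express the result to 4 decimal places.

Mismatches occur at site 2 (G→C, transversion), site 3 (C→T, transition), site 12 (C→G, transversion), site 14 (G→C, transversion), site 16 (G→A, transition), site 18 (C→G, transversion), site 20 (T→A, transversion).
Of the 7 differences, 2 transitions and 5 transversions over 30 sites: P = 2/30 = 0.066667, Q = 5/30 = 0.166667.
d = −0.5·ln(0.699999) − 0.25·ln(0.666666) = −0.5·(-0.356676) − 0.25·(-0.405466) = 0.2797.

0.2797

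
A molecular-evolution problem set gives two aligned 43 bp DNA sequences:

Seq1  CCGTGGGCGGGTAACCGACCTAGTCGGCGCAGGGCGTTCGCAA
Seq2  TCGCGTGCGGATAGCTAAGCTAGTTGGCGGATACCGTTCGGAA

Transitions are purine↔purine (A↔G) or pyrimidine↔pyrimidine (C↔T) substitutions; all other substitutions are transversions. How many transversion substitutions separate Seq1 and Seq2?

6

Mismatches occur at site 1 (C↔T, transition), site 4 (T↔C, transition), site 6 (G↔T, transversion), site 11 (G↔A, transition), site 14 (A↔G, transition), site 16 (C↔T, transition), site 17 (G↔A, transition), site 19 (C↔G, transversion), site 25 (C↔T, transition), site 30 (C↔G, transversion), site 32 (G↔T, transversion), site 33 (G↔A, transition), site 34 (G↔C, transversion), site 41 (C↔G, transversion).
Of the 14 differences, 8 transitions and 6 transversions, so the answer is 6.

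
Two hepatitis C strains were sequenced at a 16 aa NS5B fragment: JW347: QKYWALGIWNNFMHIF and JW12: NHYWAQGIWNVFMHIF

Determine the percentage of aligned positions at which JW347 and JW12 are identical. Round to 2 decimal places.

75.00%

The sequences differ at positions 1 (Q/N), 2 (K/H), 6 (L/Q), 11 (N/V).
12 of the 16 sites match, so the percent identity is 12/16 × 100 = 75.00%.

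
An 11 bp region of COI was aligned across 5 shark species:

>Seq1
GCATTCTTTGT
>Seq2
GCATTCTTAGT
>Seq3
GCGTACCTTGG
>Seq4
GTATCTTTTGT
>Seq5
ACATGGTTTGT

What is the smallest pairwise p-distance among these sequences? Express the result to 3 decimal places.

Pairwise Hamming distances:
  Seq1 vs Seq2: 1
  Seq1 vs Seq3: 4
  Seq1 vs Seq4: 3
  Seq1 vs Seq5: 3
  Seq2 vs Seq3: 5
  Seq2 vs Seq4: 4
  Seq2 vs Seq5: 4
  Seq3 vs Seq4: 6
  Seq3 vs Seq5: 6
  Seq4 vs Seq5: 4
The smallest is 1 mismatch, between Seq1 and Seq2; p = 1/11 = 0.091.

0.091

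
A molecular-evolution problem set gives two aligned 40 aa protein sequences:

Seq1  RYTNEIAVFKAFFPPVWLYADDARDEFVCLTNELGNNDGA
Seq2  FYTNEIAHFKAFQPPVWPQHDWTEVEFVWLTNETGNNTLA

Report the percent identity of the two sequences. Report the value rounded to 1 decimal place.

65.0%

Mismatches occur at site 1 (R→F), site 8 (V→H), site 13 (F→Q), site 18 (L→P), site 19 (Y→Q), site 20 (A→H), site 22 (D→W), site 23 (A→T), site 24 (R→E), site 25 (D→V), site 29 (C→W), site 34 (L→T), site 38 (D→T), site 39 (G→L).
26 of the 40 sites match, so the percent identity is 26/40 × 100 = 65.0%.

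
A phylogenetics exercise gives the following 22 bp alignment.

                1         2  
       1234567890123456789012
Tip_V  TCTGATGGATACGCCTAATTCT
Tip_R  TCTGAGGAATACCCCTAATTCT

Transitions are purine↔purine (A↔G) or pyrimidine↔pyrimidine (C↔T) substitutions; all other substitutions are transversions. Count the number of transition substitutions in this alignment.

Differing sites — 6:T/G (Tv); 8:G/A (Ti); 13:G/C (Tv).
Of the 3 differences, 1 transition and 2 transversions, so the answer is 1.

1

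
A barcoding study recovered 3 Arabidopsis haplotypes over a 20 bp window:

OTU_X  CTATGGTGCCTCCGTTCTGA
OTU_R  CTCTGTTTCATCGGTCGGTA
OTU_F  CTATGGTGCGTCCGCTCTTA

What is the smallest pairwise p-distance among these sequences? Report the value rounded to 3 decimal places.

0.150

Pairwise Hamming distances:
  OTU_X vs OTU_R: 9
  OTU_X vs OTU_F: 3
  OTU_R vs OTU_F: 9
The smallest is 3 mismatches, between OTU_X and OTU_F; p = 3/20 = 0.150.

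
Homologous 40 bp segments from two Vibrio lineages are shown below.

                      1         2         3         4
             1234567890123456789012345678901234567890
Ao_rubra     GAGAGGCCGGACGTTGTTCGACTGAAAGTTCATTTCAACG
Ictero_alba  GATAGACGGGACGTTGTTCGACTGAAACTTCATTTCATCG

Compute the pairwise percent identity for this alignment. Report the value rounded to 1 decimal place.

The sequences differ at positions 3 (G/T), 6 (G/A), 8 (C/G), 28 (G/C), 38 (A/T).
35 of the 40 sites match, so the percent identity is 35/40 × 100 = 87.5%.

87.5%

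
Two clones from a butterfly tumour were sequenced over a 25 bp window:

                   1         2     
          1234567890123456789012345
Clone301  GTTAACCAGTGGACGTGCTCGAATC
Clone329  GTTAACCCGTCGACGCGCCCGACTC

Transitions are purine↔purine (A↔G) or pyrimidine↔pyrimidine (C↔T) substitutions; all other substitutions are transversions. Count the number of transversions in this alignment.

3

Mismatches occur at site 8 (A→C, transversion), site 11 (G→C, transversion), site 16 (T→C, transition), site 19 (T→C, transition), site 23 (A→C, transversion).
Of the 5 differences, 2 transitions and 3 transversions, so the answer is 3.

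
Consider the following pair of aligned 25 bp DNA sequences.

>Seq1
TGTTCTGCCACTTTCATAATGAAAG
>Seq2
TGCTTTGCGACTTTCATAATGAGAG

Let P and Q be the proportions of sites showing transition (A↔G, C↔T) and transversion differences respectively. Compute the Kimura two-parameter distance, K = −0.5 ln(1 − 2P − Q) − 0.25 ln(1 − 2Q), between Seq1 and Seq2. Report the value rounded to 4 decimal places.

Differing sites — 3:T/C (Ti); 5:C/T (Ti); 9:C/G (Tv); 23:A/G (Ti).
Of the 4 differences, 3 transitions and 1 transversion over 25 sites: P = 3/25 = 0.120000, Q = 1/25 = 0.040000.
d = −0.5·ln(0.720000) − 0.25·ln(0.920000) = −0.5·(-0.328504) − 0.25·(-0.083382) = 0.1851.

0.1851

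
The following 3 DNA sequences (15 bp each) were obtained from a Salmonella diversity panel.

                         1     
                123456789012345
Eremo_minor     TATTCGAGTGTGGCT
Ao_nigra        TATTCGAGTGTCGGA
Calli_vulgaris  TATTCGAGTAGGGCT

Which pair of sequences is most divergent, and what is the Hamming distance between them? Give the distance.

5

Pairwise Hamming distances:
  Eremo_minor vs Ao_nigra: 3
  Eremo_minor vs Calli_vulgaris: 2
  Ao_nigra vs Calli_vulgaris: 5
The largest is 5, between Ao_nigra and Calli_vulgaris.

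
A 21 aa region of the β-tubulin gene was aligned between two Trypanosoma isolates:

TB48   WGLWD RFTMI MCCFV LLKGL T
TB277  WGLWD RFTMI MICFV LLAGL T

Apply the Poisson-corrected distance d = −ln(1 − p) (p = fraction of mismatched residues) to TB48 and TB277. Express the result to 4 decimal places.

0.1001

Mismatches occur at site 12 (C/I), site 18 (K/A).
p = 2/21 = 0.095238.
d = −ln(1 − 0.095238) = −ln(0.904762) = 0.1001.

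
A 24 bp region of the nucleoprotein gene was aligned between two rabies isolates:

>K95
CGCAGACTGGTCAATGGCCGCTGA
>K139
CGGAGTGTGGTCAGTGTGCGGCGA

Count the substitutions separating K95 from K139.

Differing sites — 3:C/G; 6:A/T; 7:C/G; 14:A/G; 17:G/T; 18:C/G; 21:C/G; 22:T/C.
That gives 8 mismatches out of 24 aligned sites, so the Hamming distance is 8.

8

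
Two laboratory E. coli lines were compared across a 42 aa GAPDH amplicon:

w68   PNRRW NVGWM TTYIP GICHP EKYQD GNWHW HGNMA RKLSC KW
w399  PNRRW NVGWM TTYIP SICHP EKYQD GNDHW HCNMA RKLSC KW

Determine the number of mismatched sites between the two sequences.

The sequences differ at positions 16 (G/S), 28 (W/D), 32 (G/C).
That gives 3 mismatches out of 42 aligned sites, so the Hamming distance is 3.

3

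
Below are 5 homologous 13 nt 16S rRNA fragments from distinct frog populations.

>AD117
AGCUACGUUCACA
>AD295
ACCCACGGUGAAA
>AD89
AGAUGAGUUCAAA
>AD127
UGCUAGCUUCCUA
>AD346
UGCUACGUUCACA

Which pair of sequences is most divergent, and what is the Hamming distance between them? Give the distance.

Pairwise Hamming distances:
  AD117 vs AD295: 5
  AD117 vs AD89: 4
  AD117 vs AD127: 5
  AD117 vs AD346: 1
  AD295 vs AD89: 7
  AD295 vs AD127: 9
  AD295 vs AD346: 6
  AD89 vs AD127: 7
  AD89 vs AD346: 5
  AD127 vs AD346: 4
The largest is 9, between AD295 and AD127.

9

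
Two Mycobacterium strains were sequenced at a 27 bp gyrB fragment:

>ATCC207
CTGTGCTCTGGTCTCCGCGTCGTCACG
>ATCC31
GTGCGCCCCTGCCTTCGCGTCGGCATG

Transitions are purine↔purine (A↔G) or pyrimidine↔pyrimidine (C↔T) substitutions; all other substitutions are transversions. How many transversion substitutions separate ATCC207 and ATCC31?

3

Mismatches occur at site 1 (C→G, transversion), site 4 (T→C, transition), site 7 (T→C, transition), site 9 (T→C, transition), site 10 (G→T, transversion), site 12 (T→C, transition), site 15 (C→T, transition), site 23 (T→G, transversion), site 26 (C→T, transition).
Of the 9 differences, 6 transitions and 3 transversions, so the answer is 3.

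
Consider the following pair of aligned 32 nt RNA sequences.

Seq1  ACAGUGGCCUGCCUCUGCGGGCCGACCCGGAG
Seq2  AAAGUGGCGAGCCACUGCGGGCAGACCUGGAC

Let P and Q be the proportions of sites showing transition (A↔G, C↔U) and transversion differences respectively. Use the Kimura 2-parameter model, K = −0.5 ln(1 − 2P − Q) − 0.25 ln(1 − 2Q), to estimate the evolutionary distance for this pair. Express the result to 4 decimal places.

Differing sites — 2:C/A (Tv); 9:C/G (Tv); 10:U/A (Tv); 14:U/A (Tv); 23:C/A (Tv); 28:C/U (Ti); 32:G/C (Tv).
Of the 7 differences, 1 transition and 6 transversions over 32 sites: P = 1/32 = 0.031250, Q = 6/32 = 0.187500.
d = −0.5·ln(0.750000) − 0.25·ln(0.625000) = −0.5·(-0.287682) − 0.25·(-0.470004) = 0.2613.

0.2613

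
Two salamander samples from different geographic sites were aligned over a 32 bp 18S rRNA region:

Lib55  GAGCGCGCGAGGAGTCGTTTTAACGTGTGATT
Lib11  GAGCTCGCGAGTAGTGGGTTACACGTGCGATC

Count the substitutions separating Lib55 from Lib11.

The sequences differ at positions 5 (G/T), 12 (G/T), 16 (C/G), 18 (T/G), 21 (T/A), 22 (A/C), 28 (T/C), 32 (T/C).
That gives 8 mismatches out of 32 aligned sites, so the Hamming distance is 8.

8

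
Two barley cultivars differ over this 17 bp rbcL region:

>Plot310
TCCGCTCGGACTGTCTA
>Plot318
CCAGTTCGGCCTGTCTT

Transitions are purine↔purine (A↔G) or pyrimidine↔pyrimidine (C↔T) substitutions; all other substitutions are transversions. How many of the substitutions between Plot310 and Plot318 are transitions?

Differing sites — 1:T/C (Ti); 3:C/A (Tv); 5:C/T (Ti); 10:A/C (Tv); 17:A/T (Tv).
Of the 5 differences, 2 transitions and 3 transversions, so the answer is 2.

2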